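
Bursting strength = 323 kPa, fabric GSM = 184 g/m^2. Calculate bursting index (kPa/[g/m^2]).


Formula: Bursting Index = Bursting Strength / Fabric GSM
BI = 323 kPa / 184 g/m^2
BI = 1.755 kPa/(g/m^2)

1.755 kPa/(g/m^2)


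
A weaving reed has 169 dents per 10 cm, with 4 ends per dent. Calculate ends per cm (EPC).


Formula: EPC = (dents per 10 cm * ends per dent) / 10
Step 1: Total ends per 10 cm = 169 * 4 = 676
Step 2: EPC = 676 / 10 = 67.6 ends/cm

67.6 ends/cm


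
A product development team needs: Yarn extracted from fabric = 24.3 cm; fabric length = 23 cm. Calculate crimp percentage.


Formula: Crimp% = ((L_yarn - L_fabric) / L_fabric) * 100
Step 1: Extension = 24.3 - 23 = 1.3 cm
Step 2: Crimp% = (1.3 / 23) * 100
Step 3: Crimp% = 0.056522 * 100 = 5.6522% ≈ 5.7%

5.7%


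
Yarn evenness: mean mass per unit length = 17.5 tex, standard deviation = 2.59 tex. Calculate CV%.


Formula: CV% = (standard deviation / mean) * 100
Step 1: Ratio = 2.59 / 17.5 = 0.148
Step 2: CV% = 0.148 * 100 = 14.8%

14.8%


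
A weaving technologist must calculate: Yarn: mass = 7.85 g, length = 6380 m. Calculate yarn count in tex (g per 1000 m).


Formula: Tex = (mass_g / length_m) * 1000
Substituting: Tex = (7.85 / 6380) * 1000
Intermediate: 7.85 / 6380 = 0.00123041 g/m
Tex = 0.00123041 * 1000 = 1.23 tex

1.23 tex


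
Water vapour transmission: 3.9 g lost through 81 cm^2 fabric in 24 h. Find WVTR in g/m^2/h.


Formula: WVTR = mass_loss / (area * time)
Step 1: Convert area: 81 cm^2 = 0.0081 m^2
Step 2: WVTR = 3.9 g / (0.0081 m^2 * 24 h)
Step 3: WVTR = 3.9 / 0.1944 = 20.1 g/m^2/h

20.1 g/m^2/h


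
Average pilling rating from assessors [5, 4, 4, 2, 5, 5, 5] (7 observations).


Formula: Mean = sum / count
Sum = 5 + 4 + 4 + 2 + 5 + 5 + 5 = 30
Mean = 30 / 7 = 4.3

4.3


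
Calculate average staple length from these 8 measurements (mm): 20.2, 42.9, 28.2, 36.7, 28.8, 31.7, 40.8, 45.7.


Formula: Mean = sum of lengths / count
Sum = 20.2 + 42.9 + 28.2 + 36.7 + 28.8 + 31.7 + 40.8 + 45.7
Sum = 275.0 mm
Mean = 275.0 / 8 = 34.38 mm

34.38 mm


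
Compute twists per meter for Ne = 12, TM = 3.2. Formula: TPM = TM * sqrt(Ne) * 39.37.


Formula: TPM = TM * sqrt(Ne) * 39.37
Step 1: sqrt(Ne) = sqrt(12) = 3.4641
Step 2: TM * sqrt(Ne) = 3.2 * 3.4641 = 11.0851
Step 3: TPM = 11.0851 * 39.37 = 436 twists/m

436 twists/m


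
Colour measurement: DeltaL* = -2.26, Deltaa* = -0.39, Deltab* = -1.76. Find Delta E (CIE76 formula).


Formula: Delta E = sqrt(dL*^2 + da*^2 + db*^2)
Step 1: dL*^2 = (-2.26)^2 = 5.1076
Step 2: da*^2 = (-0.39)^2 = 0.1521
Step 3: db*^2 = (-1.76)^2 = 3.0976
Step 4: Sum = 5.1076 + 0.1521 + 3.0976 = 8.3573
Step 5: Delta E = sqrt(8.3573) = 2.89

2.89 Delta E


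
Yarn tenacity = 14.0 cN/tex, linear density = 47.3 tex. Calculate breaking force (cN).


Formula: Breaking force = Tenacity * Linear density
F = 14.0 cN/tex * 47.3 tex
F = 662.20 cN

662.20 cN


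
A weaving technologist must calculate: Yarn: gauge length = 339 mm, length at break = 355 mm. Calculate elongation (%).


Formula: Elongation (%) = ((L_break - L0) / L0) * 100
Step 1: Extension = 355 - 339 = 16 mm
Step 2: Elongation = (16 / 339) * 100
Step 3: Elongation = 0.047198 * 100 = 4.7198% ≈ 4.7%

4.7%


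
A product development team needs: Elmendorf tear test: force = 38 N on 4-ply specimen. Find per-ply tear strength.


Formula: Per-ply strength = Total force / Number of plies
Per-ply = 38 N / 4
Per-ply = 9.5 N

9.5 N


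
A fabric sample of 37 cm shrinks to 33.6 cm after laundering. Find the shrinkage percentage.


Formula: Shrinkage% = ((L_before - L_after) / L_before) * 100
Step 1: Shrinkage = 37 - 33.6 = 3.4 cm
Step 2: Shrinkage% = (3.4 / 37) * 100
Step 3: Shrinkage% = 0.091892 * 100 = 9.1892% ≈ 9.2%

9.2%


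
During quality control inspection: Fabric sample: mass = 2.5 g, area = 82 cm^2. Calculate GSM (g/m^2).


Formula: GSM = mass_g / area_m2
Step 1: Convert area: 82 cm^2 = 82 / 10000 = 0.0082 m^2
Step 2: GSM = 2.5 g / 0.0082 m^2 = 304.9 g/m^2

304.9 g/m^2


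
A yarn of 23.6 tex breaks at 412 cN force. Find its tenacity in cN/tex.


Formula: Tenacity = Breaking force / Linear density
Tenacity = 412 cN / 23.6 tex
Tenacity = 17.46 cN/tex

17.46 cN/tex


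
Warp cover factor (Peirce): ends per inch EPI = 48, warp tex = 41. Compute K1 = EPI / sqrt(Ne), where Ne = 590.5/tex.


Formula: K1 = EPI / sqrt(Ne), with Ne = 590.5 / tex_warp
Step 1: Ne = 590.5 / 41 = 14.402
Step 2: sqrt(Ne) = sqrt(14.402) = 3.795
Step 3: K1 = 48 / 3.795 = 12.6

12.6


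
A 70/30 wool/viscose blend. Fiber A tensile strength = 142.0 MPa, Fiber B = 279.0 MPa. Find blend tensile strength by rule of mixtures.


Formula: Blend property = (fraction_A * property_A) + (fraction_B * property_B)
Step 1: Contribution A = 70/100 * 142.0 MPa = 99.4 MPa
Step 2: Contribution B = 30/100 * 279.0 MPa = 83.7 MPa
Step 3: Blend tensile strength = 99.4 + 83.7 = 183.1 MPa

183.1 MPa


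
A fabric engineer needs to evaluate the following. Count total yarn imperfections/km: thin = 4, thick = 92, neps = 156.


Formula: Total = thin places + thick places + neps
Total = 4 + 92 + 156
Total = 252 imperfections/km

252 imperfections/km


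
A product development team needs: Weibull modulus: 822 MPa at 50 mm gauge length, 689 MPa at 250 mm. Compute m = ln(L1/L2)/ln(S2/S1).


Formula: m = ln(L1/L2) / ln(S2/S1)
Step 1: ln(L1/L2) = ln(50/250) = -1.60944
Step 2: S2/S1 = 689/822 = 0.8382
Step 3: ln(S2/S1) = ln(0.8382) = -0.17650
Step 4: m = -1.60944 / -0.17650 = 9.12

9.12 (Weibull m)


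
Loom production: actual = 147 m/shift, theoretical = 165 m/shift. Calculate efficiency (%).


Formula: Efficiency% = (Actual output / Theoretical output) * 100
Efficiency% = (147 / 165) * 100
Efficiency% = 0.890909 * 100 = 89.0909% ≈ 89.1%

89.1%


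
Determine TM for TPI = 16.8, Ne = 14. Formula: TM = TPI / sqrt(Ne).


Formula: TM = TPI / sqrt(Ne)
Step 1: sqrt(Ne) = sqrt(14) = 3.7417
Step 2: TM = 16.8 / 3.7417 = 4.49

4.49 TM


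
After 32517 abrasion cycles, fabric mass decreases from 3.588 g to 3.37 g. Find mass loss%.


Formula: Mass loss% = ((m_before - m_after) / m_before) * 100
Step 1: Mass loss = 3.588 - 3.37 = 0.218 g
Step 2: Ratio = 0.218 / 3.588 = 0.0607581
Step 3: Mass loss% = 0.0607581 * 100 = 6.07581% ≈ 6.08%

6.08%


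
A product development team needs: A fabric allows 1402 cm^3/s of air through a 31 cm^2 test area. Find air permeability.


Formula: Air Permeability = Airflow / Test Area
AP = 1402 cm^3/s / 31 cm^2
AP = 45.2 cm^3/s/cm^2

45.2 cm^3/s/cm^2


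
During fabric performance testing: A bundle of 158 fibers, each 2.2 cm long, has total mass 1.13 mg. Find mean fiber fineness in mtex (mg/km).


Formula: fineness (mtex) = mass (mg) / total length (km) = (mass_mg / total_length_m) * 1000
Step 1: Convert fiber length: 2.2 cm = 0.022 m
Step 2: Total fiber length = 158 * 0.022 = 3.476 m
Step 3: Linear density = 1.13 mg / 3.476 m = 0.3251 mg/m
Step 4: fineness = 0.3251 * 1000 = 325.1 mtex

325.1 mtex


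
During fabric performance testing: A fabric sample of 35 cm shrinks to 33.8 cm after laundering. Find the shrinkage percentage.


Formula: Shrinkage% = ((L_before - L_after) / L_before) * 100
Step 1: Shrinkage = 35 - 33.8 = 1.2 cm
Step 2: Shrinkage% = (1.2 / 35) * 100
Step 3: Shrinkage% = 0.034286 * 100 = 3.4286% ≈ 3.4%

3.4%


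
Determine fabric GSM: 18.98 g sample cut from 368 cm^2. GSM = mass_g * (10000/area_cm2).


Formula: GSM = mass_g / area_m2
Step 1: Convert area: 368 cm^2 = 368 / 10000 = 0.0368 m^2
Step 2: GSM = 18.98 g / 0.0368 m^2 = 515.8 g/m^2

515.8 g/m^2


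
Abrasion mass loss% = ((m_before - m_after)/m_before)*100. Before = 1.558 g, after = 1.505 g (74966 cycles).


Formula: Mass loss% = ((m_before - m_after) / m_before) * 100
Step 1: Mass loss = 1.558 - 1.505 = 0.053 g
Step 2: Ratio = 0.053 / 1.558 = 0.034018
Step 3: Mass loss% = 0.034018 * 100 = 3.4018% ≈ 3.40%

3.40%


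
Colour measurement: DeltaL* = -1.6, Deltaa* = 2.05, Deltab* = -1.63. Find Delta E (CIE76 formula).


Formula: Delta E = sqrt(dL*^2 + da*^2 + db*^2)
Step 1: dL*^2 = (-1.6)^2 = 2.56
Step 2: da*^2 = 2.05^2 = 4.2025
Step 3: db*^2 = (-1.63)^2 = 2.6569
Step 4: Sum = 2.56 + 4.2025 + 2.6569 = 9.4194
Step 5: Delta E = sqrt(9.4194) = 3.07

3.07 Delta E


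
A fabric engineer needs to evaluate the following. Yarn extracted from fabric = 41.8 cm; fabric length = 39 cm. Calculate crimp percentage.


Formula: Crimp% = ((L_yarn - L_fabric) / L_fabric) * 100
Step 1: Extension = 41.8 - 39 = 2.8 cm
Step 2: Crimp% = (2.8 / 39) * 100
Step 3: Crimp% = 0.071795 * 100 = 7.1795% ≈ 7.2%

7.2%


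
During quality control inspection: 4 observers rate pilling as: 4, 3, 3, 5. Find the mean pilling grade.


Formula: Mean = sum / count
Sum = 4 + 3 + 3 + 5 = 15
Mean = 15 / 4 = 3.8

3.8


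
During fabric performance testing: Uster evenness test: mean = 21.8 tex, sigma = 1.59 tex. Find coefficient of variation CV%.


Formula: CV% = (standard deviation / mean) * 100
Step 1: Ratio = 1.59 / 21.8 = 0.072936
Step 2: CV% = 0.072936 * 100 = 7.2936% ≈ 7.3%

7.3%


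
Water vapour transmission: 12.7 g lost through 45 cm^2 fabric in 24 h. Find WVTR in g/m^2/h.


Formula: WVTR = mass_loss / (area * time)
Step 1: Convert area: 45 cm^2 = 0.0045 m^2
Step 2: WVTR = 12.7 g / (0.0045 m^2 * 24 h)
Step 3: WVTR = 12.7 / 0.108 = 117.6 g/m^2/h

117.6 g/m^2/h


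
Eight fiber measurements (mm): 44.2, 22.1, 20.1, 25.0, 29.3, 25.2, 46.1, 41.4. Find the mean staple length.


Formula: Mean = sum of lengths / count
Sum = 44.2 + 22.1 + 20.1 + 25.0 + 29.3 + 25.2 + 46.1 + 41.4
Sum = 253.4 mm
Mean = 253.4 / 8 = 31.68 mm

31.68 mm


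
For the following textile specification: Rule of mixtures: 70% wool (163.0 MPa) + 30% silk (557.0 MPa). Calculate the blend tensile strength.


Formula: Blend property = (fraction_A * property_A) + (fraction_B * property_B)
Step 1: Contribution A = 70/100 * 163.0 MPa = 114.1 MPa
Step 2: Contribution B = 30/100 * 557.0 MPa = 167.1 MPa
Step 3: Blend tensile strength = 114.1 + 167.1 = 281.2 MPa

281.2 MPa


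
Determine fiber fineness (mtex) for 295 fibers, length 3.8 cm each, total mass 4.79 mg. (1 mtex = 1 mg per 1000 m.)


Formula: fineness (mtex) = mass (mg) / total length (km) = (mass_mg / total_length_m) * 1000
Step 1: Convert fiber length: 3.8 cm = 0.038 m
Step 2: Total fiber length = 295 * 0.038 = 11.21 m
Step 3: Linear density = 4.79 mg / 11.21 m = 0.4273 mg/m
Step 4: fineness = 0.4273 * 1000 = 427.3 mtex

427.3 mtex


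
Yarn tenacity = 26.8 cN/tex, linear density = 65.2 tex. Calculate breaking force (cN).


Formula: Breaking force = Tenacity * Linear density
F = 26.8 cN/tex * 65.2 tex
F = 1747.36 cN

1747.36 cN


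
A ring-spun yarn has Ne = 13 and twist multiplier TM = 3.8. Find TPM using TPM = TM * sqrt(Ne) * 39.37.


Formula: TPM = TM * sqrt(Ne) * 39.37
Step 1: sqrt(Ne) = sqrt(13) = 3.6056
Step 2: TM * sqrt(Ne) = 3.8 * 3.6056 = 13.7013
Step 3: TPM = 13.7013 * 39.37 = 539 twists/m

539 twists/m


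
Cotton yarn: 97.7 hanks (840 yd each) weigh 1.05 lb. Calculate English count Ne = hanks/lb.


Formula: Ne = hanks / mass_lb
Substituting: Ne = 97.7 / 1.05
Ne = 93.0

93.0 Ne


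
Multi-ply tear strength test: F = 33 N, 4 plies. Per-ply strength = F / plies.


Formula: Per-ply strength = Total force / Number of plies
Per-ply = 33 N / 4
Per-ply = 8.25 N

8.25 N


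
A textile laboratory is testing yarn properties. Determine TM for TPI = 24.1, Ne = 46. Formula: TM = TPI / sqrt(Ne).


Formula: TM = TPI / sqrt(Ne)
Step 1: sqrt(Ne) = sqrt(46) = 6.7823
Step 2: TM = 24.1 / 6.7823 = 3.55

3.55 TM


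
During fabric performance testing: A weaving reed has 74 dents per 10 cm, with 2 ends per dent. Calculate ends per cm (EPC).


Formula: EPC = (dents per 10 cm * ends per dent) / 10
Step 1: Total ends per 10 cm = 74 * 2 = 148
Step 2: EPC = 148 / 10 = 14.8 ends/cm

14.8 ends/cm


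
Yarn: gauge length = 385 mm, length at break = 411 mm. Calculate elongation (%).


Formula: Elongation (%) = ((L_break - L0) / L0) * 100
Step 1: Extension = 411 - 385 = 26 mm
Step 2: Elongation = (26 / 385) * 100
Step 3: Elongation = 0.067532 * 100 = 6.7532% ≈ 6.8%

6.8%


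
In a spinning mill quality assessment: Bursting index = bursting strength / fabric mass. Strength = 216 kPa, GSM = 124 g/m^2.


Formula: Bursting Index = Bursting Strength / Fabric GSM
BI = 216 kPa / 124 g/m^2
BI = 1.742 kPa/(g/m^2)

1.742 kPa/(g/m^2)


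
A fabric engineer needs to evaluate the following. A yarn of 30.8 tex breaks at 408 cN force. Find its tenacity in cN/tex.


Formula: Tenacity = Breaking force / Linear density
Tenacity = 408 cN / 30.8 tex
Tenacity = 13.25 cN/tex

13.25 cN/tex


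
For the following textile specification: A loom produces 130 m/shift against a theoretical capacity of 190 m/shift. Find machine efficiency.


Formula: Efficiency% = (Actual output / Theoretical output) * 100
Efficiency% = (130 / 190) * 100
Efficiency% = 0.684211 * 100 = 68.4211% ≈ 68.4%

68.4%


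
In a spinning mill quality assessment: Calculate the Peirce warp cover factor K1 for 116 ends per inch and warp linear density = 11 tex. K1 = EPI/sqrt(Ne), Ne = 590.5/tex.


Formula: K1 = EPI / sqrt(Ne), with Ne = 590.5 / tex_warp
Step 1: Ne = 590.5 / 11 = 53.682
Step 2: sqrt(Ne) = sqrt(53.682) = 7.3268
Step 3: K1 = 116 / 7.3268 = 15.8

15.8


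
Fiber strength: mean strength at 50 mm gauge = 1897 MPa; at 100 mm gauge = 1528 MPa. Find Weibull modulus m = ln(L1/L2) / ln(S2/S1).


Formula: m = ln(L1/L2) / ln(S2/S1)
Step 1: ln(L1/L2) = ln(50/100) = -0.69315
Step 2: S2/S1 = 1528/1897 = 0.80548
Step 3: ln(S2/S1) = ln(0.80548) = -0.21632
Step 4: m = -0.69315 / -0.21632 = 3.20

3.20 (Weibull m)


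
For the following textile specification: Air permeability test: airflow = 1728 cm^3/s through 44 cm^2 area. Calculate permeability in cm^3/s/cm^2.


Formula: Air Permeability = Airflow / Test Area
AP = 1728 cm^3/s / 44 cm^2
AP = 39.3 cm^3/s/cm^2

39.3 cm^3/s/cm^2


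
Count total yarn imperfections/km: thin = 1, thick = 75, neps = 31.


Formula: Total = thin places + thick places + neps
Total = 1 + 75 + 31
Total = 107 imperfections/km

107 imperfections/km


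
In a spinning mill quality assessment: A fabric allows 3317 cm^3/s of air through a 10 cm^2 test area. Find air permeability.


Formula: Air Permeability = Airflow / Test Area
AP = 3317 cm^3/s / 10 cm^2
AP = 331.7 cm^3/s/cm^2

331.7 cm^3/s/cm^2


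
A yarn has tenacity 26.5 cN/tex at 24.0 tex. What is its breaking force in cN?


Formula: Breaking force = Tenacity * Linear density
F = 26.5 cN/tex * 24.0 tex
F = 636.00 cN

636.00 cN


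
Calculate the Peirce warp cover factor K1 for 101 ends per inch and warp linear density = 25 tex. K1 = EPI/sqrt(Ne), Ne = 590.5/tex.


Formula: K1 = EPI / sqrt(Ne), with Ne = 590.5 / tex_warp
Step 1: Ne = 590.5 / 25 = 23.62
Step 2: sqrt(Ne) = sqrt(23.62) = 4.86
Step 3: K1 = 101 / 4.86 = 20.8

20.8


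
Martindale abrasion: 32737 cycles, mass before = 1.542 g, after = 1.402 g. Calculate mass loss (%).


Formula: Mass loss% = ((m_before - m_after) / m_before) * 100
Step 1: Mass loss = 1.542 - 1.402 = 0.14 g
Step 2: Ratio = 0.14 / 1.542 = 0.0907912
Step 3: Mass loss% = 0.0907912 * 100 = 9.07912% ≈ 9.08%

9.08%


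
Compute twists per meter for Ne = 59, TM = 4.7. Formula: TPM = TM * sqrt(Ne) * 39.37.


Formula: TPM = TM * sqrt(Ne) * 39.37
Step 1: sqrt(Ne) = sqrt(59) = 7.6811
Step 2: TM * sqrt(Ne) = 4.7 * 7.6811 = 36.1012
Step 3: TPM = 36.1012 * 39.37 = 1421 twists/m

1421 twists/m


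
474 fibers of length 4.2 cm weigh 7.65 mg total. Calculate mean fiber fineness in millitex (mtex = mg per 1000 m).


Formula: fineness (mtex) = mass (mg) / total length (km) = (mass_mg / total_length_m) * 1000
Step 1: Convert fiber length: 4.2 cm = 0.042 m
Step 2: Total fiber length = 474 * 0.042 = 19.908 m
Step 3: Linear density = 7.65 mg / 19.908 m = 0.3843 mg/m
Step 4: fineness = 0.3843 * 1000 = 384.3 mtex

384.3 mtex


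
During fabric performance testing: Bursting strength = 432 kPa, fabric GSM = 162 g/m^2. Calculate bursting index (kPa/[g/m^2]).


Formula: Bursting Index = Bursting Strength / Fabric GSM
BI = 432 kPa / 162 g/m^2
BI = 2.667 kPa/(g/m^2)

2.667 kPa/(g/m^2)


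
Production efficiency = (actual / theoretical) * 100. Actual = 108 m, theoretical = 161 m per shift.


Formula: Efficiency% = (Actual output / Theoretical output) * 100
Efficiency% = (108 / 161) * 100
Efficiency% = 0.670807 * 100 = 67.0807% ≈ 67.1%

67.1%


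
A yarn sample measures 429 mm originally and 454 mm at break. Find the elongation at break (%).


Formula: Elongation (%) = ((L_break - L0) / L0) * 100
Step 1: Extension = 454 - 429 = 25 mm
Step 2: Elongation = (25 / 429) * 100
Step 3: Elongation = 0.058275 * 100 = 5.8275% ≈ 5.8%

5.8%


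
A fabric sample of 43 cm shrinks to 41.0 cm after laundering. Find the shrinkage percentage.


Formula: Shrinkage% = ((L_before - L_after) / L_before) * 100
Step 1: Shrinkage = 43 - 41.0 = 2.0 cm
Step 2: Shrinkage% = (2.0 / 43) * 100
Step 3: Shrinkage% = 0.046512 * 100 = 4.6512% ≈ 4.7%

4.7%


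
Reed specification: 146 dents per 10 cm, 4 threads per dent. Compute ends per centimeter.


Formula: EPC = (dents per 10 cm * ends per dent) / 10
Step 1: Total ends per 10 cm = 146 * 4 = 584
Step 2: EPC = 584 / 10 = 58.4 ends/cm

58.4 ends/cm


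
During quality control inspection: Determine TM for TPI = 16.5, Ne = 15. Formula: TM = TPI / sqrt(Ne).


Formula: TM = TPI / sqrt(Ne)
Step 1: sqrt(Ne) = sqrt(15) = 3.873
Step 2: TM = 16.5 / 3.873 = 4.26

4.26 TM


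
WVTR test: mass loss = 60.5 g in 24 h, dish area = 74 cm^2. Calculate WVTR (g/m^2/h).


Formula: WVTR = mass_loss / (area * time)
Step 1: Convert area: 74 cm^2 = 0.0074 m^2
Step 2: WVTR = 60.5 g / (0.0074 m^2 * 24 h)
Step 3: WVTR = 60.5 / 0.1776 = 340.7 g/m^2/h

340.7 g/m^2/h


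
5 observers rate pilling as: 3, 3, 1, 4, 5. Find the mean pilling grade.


Formula: Mean = sum / count
Sum = 3 + 3 + 1 + 4 + 5 = 16
Mean = 16 / 5 = 3.2

3.2


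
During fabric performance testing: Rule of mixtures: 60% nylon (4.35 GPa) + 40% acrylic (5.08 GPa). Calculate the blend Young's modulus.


Formula: Blend property = (fraction_A * property_A) + (fraction_B * property_B)
Step 1: Contribution A = 60/100 * 4.35 GPa = 2.61 GPa
Step 2: Contribution B = 40/100 * 5.08 GPa = 2.032 GPa
Step 3: Blend Young's modulus = 2.61 + 2.032 = 4.642 GPa

4.642 GPa


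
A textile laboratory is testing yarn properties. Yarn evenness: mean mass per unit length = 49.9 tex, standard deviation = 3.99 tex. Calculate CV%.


Formula: CV% = (standard deviation / mean) * 100
Step 1: Ratio = 3.99 / 49.9 = 0.07996
Step 2: CV% = 0.07996 * 100 = 7.996% ≈ 8.0%

8.0%


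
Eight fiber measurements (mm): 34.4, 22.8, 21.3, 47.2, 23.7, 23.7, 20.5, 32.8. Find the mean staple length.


Formula: Mean = sum of lengths / count
Sum = 34.4 + 22.8 + 21.3 + 47.2 + 23.7 + 23.7 + 20.5 + 32.8
Sum = 226.4 mm
Mean = 226.4 / 8 = 28.30 mm

28.30 mm


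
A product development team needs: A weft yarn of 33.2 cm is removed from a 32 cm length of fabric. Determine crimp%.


Formula: Crimp% = ((L_yarn - L_fabric) / L_fabric) * 100
Step 1: Extension = 33.2 - 32 = 1.2 cm
Step 2: Crimp% = (1.2 / 32) * 100
Step 3: Crimp% = 0.0375 * 100 = 3.75% ≈ 3.8%

3.8%


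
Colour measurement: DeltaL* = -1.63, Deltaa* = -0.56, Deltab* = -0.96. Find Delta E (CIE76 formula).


Formula: Delta E = sqrt(dL*^2 + da*^2 + db*^2)
Step 1: dL*^2 = (-1.63)^2 = 2.6569
Step 2: da*^2 = (-0.56)^2 = 0.3136
Step 3: db*^2 = (-0.96)^2 = 0.9216
Step 4: Sum = 2.6569 + 0.3136 + 0.9216 = 3.8921
Step 5: Delta E = sqrt(3.8921) = 1.97

1.97 Delta E


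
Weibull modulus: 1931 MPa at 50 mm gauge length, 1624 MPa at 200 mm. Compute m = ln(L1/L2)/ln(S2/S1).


Formula: m = ln(L1/L2) / ln(S2/S1)
Step 1: ln(L1/L2) = ln(50/200) = -1.38629
Step 2: S2/S1 = 1624/1931 = 0.84102
Step 3: ln(S2/S1) = ln(0.84102) = -0.17314
Step 4: m = -1.38629 / -0.17314 = 8.01

8.01 (Weibull m)


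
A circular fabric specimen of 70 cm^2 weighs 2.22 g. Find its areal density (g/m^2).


Formula: GSM = mass_g / area_m2
Step 1: Convert area: 70 cm^2 = 70 / 10000 = 0.007 m^2
Step 2: GSM = 2.22 g / 0.007 m^2 = 317.1 g/m^2

317.1 g/m^2


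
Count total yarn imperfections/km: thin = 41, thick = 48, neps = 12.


Formula: Total = thin places + thick places + neps
Total = 41 + 48 + 12
Total = 101 imperfections/km

101 imperfections/km


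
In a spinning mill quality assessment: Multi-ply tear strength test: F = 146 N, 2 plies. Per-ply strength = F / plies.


Formula: Per-ply strength = Total force / Number of plies
Per-ply = 146 N / 2
Per-ply = 73 N

73 N


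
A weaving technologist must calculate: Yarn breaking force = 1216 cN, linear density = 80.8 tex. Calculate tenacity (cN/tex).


Formula: Tenacity = Breaking force / Linear density
Tenacity = 1216 cN / 80.8 tex
Tenacity = 15.05 cN/tex

15.05 cN/tex


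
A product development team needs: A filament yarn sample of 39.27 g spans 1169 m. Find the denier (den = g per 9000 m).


Formula: den = (mass_g / length_m) * 9000
Substituting: den = (39.27 / 1169) * 9000
Intermediate: 39.27 / 1169 = 0.03359281 g/m
den = 0.03359281 * 9000 = 302.3 denier

302.3 denier


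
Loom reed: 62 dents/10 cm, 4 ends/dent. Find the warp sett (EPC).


Formula: EPC = (dents per 10 cm * ends per dent) / 10
Step 1: Total ends per 10 cm = 62 * 4 = 248
Step 2: EPC = 248 / 10 = 24.8 ends/cm

24.8 ends/cm


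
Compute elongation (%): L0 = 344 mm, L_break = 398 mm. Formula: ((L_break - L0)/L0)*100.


Formula: Elongation (%) = ((L_break - L0) / L0) * 100
Step 1: Extension = 398 - 344 = 54 mm
Step 2: Elongation = (54 / 344) * 100
Step 3: Elongation = 0.156977 * 100 = 15.6977% ≈ 15.7%

15.7%


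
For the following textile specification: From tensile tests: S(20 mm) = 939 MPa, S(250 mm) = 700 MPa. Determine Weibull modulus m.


Formula: m = ln(L1/L2) / ln(S2/S1)
Step 1: ln(L1/L2) = ln(20/250) = -2.52573
Step 2: S2/S1 = 700/939 = 0.74547
Step 3: ln(S2/S1) = ln(0.74547) = -0.29374
Step 4: m = -2.52573 / -0.29374 = 8.60

8.60 (Weibull m)


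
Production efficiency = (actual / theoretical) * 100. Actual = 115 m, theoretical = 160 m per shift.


Formula: Efficiency% = (Actual output / Theoretical output) * 100
Efficiency% = (115 / 160) * 100
Efficiency% = 0.71875 * 100 = 71.875% ≈ 71.9%

71.9%


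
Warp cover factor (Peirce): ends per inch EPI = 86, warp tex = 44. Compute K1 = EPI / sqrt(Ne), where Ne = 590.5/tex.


Formula: K1 = EPI / sqrt(Ne), with Ne = 590.5 / tex_warp
Step 1: Ne = 590.5 / 44 = 13.42
Step 2: sqrt(Ne) = sqrt(13.42) = 3.6633
Step 3: K1 = 86 / 3.6633 = 23.5

23.5


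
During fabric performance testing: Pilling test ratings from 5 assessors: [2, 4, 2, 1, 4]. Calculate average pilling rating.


Formula: Mean = sum / count
Sum = 2 + 4 + 2 + 1 + 4 = 13
Mean = 13 / 5 = 2.6

2.6


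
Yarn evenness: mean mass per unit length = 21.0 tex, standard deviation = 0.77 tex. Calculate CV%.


Formula: CV% = (standard deviation / mean) * 100
Step 1: Ratio = 0.77 / 21.0 = 0.036667
Step 2: CV% = 0.036667 * 100 = 3.6667% ≈ 3.7%

3.7%


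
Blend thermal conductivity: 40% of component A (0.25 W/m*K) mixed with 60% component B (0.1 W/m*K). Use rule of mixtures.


Formula: Blend property = (fraction_A * property_A) + (fraction_B * property_B)
Step 1: Contribution A = 40/100 * 0.25 W/m*K = 0.1 W/m*K
Step 2: Contribution B = 60/100 * 0.1 W/m*K = 0.06 W/m*K
Step 3: Blend thermal conductivity = 0.1 + 0.06 = 0.16 W/m*K

0.16 W/m*K


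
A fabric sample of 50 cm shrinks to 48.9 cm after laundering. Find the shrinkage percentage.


Formula: Shrinkage% = ((L_before - L_after) / L_before) * 100
Step 1: Shrinkage = 50 - 48.9 = 1.1 cm
Step 2: Shrinkage% = (1.1 / 50) * 100
Step 3: Shrinkage% = 0.022 * 100 = 2.2%

2.2%


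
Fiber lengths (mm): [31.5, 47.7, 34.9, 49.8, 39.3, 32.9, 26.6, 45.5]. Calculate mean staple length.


Formula: Mean = sum of lengths / count
Sum = 31.5 + 47.7 + 34.9 + 49.8 + 39.3 + 32.9 + 26.6 + 45.5
Sum = 308.2 mm
Mean = 308.2 / 8 = 38.53 mm

38.53 mm


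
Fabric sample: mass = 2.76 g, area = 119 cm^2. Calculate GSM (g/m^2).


Formula: GSM = mass_g / area_m2
Step 1: Convert area: 119 cm^2 = 119 / 10000 = 0.0119 m^2
Step 2: GSM = 2.76 g / 0.0119 m^2 = 231.9 g/m^2

231.9 g/m^2


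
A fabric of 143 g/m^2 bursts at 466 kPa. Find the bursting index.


Formula: Bursting Index = Bursting Strength / Fabric GSM
BI = 466 kPa / 143 g/m^2
BI = 3.259 kPa/(g/m^2)

3.259 kPa/(g/m^2)


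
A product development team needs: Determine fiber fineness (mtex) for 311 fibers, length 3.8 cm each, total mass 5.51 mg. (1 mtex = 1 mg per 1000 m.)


Formula: fineness (mtex) = mass (mg) / total length (km) = (mass_mg / total_length_m) * 1000
Step 1: Convert fiber length: 3.8 cm = 0.038 m
Step 2: Total fiber length = 311 * 0.038 = 11.818 m
Step 3: Linear density = 5.51 mg / 11.818 m = 0.4662 mg/m
Step 4: fineness = 0.4662 * 1000 = 466.2 mtex

466.2 mtex


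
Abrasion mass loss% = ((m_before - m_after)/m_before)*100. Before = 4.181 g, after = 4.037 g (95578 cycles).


Formula: Mass loss% = ((m_before - m_after) / m_before) * 100
Step 1: Mass loss = 4.181 - 4.037 = 0.144 g
Step 2: Ratio = 0.144 / 4.181 = 0.0344415
Step 3: Mass loss% = 0.0344415 * 100 = 3.44415% ≈ 3.44%

3.44%


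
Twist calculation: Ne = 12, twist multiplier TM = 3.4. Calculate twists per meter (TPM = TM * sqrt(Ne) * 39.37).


Formula: TPM = TM * sqrt(Ne) * 39.37
Step 1: sqrt(Ne) = sqrt(12) = 3.4641
Step 2: TM * sqrt(Ne) = 3.4 * 3.4641 = 11.7779
Step 3: TPM = 11.7779 * 39.37 = 464 twists/m

464 twists/m


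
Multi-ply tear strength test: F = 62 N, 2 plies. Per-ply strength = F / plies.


Formula: Per-ply strength = Total force / Number of plies
Per-ply = 62 N / 2
Per-ply = 31 N

31 N


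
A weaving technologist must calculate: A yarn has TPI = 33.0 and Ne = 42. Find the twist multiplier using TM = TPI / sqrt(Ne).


Formula: TM = TPI / sqrt(Ne)
Step 1: sqrt(Ne) = sqrt(42) = 6.4807
Step 2: TM = 33.0 / 6.4807 = 5.09

5.09 TM


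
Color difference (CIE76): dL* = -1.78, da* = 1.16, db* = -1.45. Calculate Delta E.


Formula: Delta E = sqrt(dL*^2 + da*^2 + db*^2)
Step 1: dL*^2 = (-1.78)^2 = 3.1684
Step 2: da*^2 = 1.16^2 = 1.3456
Step 3: db*^2 = (-1.45)^2 = 2.1025
Step 4: Sum = 3.1684 + 1.3456 + 2.1025 = 6.6165
Step 5: Delta E = sqrt(6.6165) = 2.57

2.57 Delta E


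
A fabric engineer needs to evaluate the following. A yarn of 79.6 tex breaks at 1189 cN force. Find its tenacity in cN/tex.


Formula: Tenacity = Breaking force / Linear density
Tenacity = 1189 cN / 79.6 tex
Tenacity = 14.94 cN/tex

14.94 cN/tex


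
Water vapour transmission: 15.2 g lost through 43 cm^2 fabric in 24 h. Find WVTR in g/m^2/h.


Formula: WVTR = mass_loss / (area * time)
Step 1: Convert area: 43 cm^2 = 0.0043 m^2
Step 2: WVTR = 15.2 g / (0.0043 m^2 * 24 h)
Step 3: WVTR = 15.2 / 0.1032 = 147.3 g/m^2/h

147.3 g/m^2/h


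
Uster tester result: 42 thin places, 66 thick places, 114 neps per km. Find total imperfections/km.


Formula: Total = thin places + thick places + neps
Total = 42 + 66 + 114
Total = 222 imperfections/km

222 imperfections/km


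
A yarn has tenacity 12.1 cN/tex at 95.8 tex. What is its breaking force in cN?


Formula: Breaking force = Tenacity * Linear density
F = 12.1 cN/tex * 95.8 tex
F = 1159.18 cN

1159.18 cN


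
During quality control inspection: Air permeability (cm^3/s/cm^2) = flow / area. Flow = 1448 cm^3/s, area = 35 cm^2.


Formula: Air Permeability = Airflow / Test Area
AP = 1448 cm^3/s / 35 cm^2
AP = 41.4 cm^3/s/cm^2

41.4 cm^3/s/cm^2


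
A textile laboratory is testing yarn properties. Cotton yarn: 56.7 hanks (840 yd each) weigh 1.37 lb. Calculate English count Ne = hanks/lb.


Formula: Ne = hanks / mass_lb
Substituting: Ne = 56.7 / 1.37
Ne = 41.4

41.4 Ne


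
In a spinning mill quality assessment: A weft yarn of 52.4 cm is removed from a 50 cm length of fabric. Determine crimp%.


Formula: Crimp% = ((L_yarn - L_fabric) / L_fabric) * 100
Step 1: Extension = 52.4 - 50 = 2.4 cm
Step 2: Crimp% = (2.4 / 50) * 100
Step 3: Crimp% = 0.048 * 100 = 4.8%

4.8%


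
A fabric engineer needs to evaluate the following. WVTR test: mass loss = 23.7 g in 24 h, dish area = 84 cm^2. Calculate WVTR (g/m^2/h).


Formula: WVTR = mass_loss / (area * time)
Step 1: Convert area: 84 cm^2 = 0.0084 m^2
Step 2: WVTR = 23.7 g / (0.0084 m^2 * 24 h)
Step 3: WVTR = 23.7 / 0.2016 = 117.6 g/m^2/h

117.6 g/m^2/h


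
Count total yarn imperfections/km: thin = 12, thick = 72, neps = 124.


Formula: Total = thin places + thick places + neps
Total = 12 + 72 + 124
Total = 208 imperfections/km

208 imperfections/km


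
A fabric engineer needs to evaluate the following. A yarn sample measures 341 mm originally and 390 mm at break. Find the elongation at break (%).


Formula: Elongation (%) = ((L_break - L0) / L0) * 100
Step 1: Extension = 390 - 341 = 49 mm
Step 2: Elongation = (49 / 341) * 100
Step 3: Elongation = 0.143695 * 100 = 14.3695% ≈ 14.4%

14.4%


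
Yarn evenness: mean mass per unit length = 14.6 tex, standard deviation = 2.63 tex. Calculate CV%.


Formula: CV% = (standard deviation / mean) * 100
Step 1: Ratio = 2.63 / 14.6 = 0.180137
Step 2: CV% = 0.180137 * 100 = 18.0137% ≈ 18.0%

18.0%


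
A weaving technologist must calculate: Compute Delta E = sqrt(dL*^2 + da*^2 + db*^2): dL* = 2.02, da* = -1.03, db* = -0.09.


Formula: Delta E = sqrt(dL*^2 + da*^2 + db*^2)
Step 1: dL*^2 = 2.02^2 = 4.0804
Step 2: da*^2 = (-1.03)^2 = 1.0609
Step 3: db*^2 = (-0.09)^2 = 0.0081
Step 4: Sum = 4.0804 + 1.0609 + 0.0081 = 5.1494
Step 5: Delta E = sqrt(5.1494) = 2.27

2.27 Delta E


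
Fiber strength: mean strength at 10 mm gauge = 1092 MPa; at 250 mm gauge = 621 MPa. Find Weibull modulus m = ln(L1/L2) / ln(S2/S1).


Formula: m = ln(L1/L2) / ln(S2/S1)
Step 1: ln(L1/L2) = ln(10/250) = -3.21888
Step 2: S2/S1 = 621/1092 = 0.56868
Step 3: ln(S2/S1) = ln(0.56868) = -0.56444
Step 4: m = -3.21888 / -0.56444 = 5.70

5.70 (Weibull m)


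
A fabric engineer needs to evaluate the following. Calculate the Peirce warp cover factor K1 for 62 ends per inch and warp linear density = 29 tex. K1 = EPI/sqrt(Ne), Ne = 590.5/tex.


Formula: K1 = EPI / sqrt(Ne), with Ne = 590.5 / tex_warp
Step 1: Ne = 590.5 / 29 = 20.362
Step 2: sqrt(Ne) = sqrt(20.362) = 4.5124
Step 3: K1 = 62 / 4.5124 = 13.7

13.7


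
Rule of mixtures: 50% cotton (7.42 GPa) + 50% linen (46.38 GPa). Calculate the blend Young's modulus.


Formula: Blend property = (fraction_A * property_A) + (fraction_B * property_B)
Step 1: Contribution A = 50/100 * 7.42 GPa = 3.71 GPa
Step 2: Contribution B = 50/100 * 46.38 GPa = 23.19 GPa
Step 3: Blend Young's modulus = 3.71 + 23.19 = 26.9 GPa

26.9 GPa


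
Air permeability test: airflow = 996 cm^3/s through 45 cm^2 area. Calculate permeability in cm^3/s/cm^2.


Formula: Air Permeability = Airflow / Test Area
AP = 996 cm^3/s / 45 cm^2
AP = 22.1 cm^3/s/cm^2

22.1 cm^3/s/cm^2


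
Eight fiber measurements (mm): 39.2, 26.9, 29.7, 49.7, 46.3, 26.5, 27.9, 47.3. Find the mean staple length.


Formula: Mean = sum of lengths / count
Sum = 39.2 + 26.9 + 29.7 + 49.7 + 46.3 + 26.5 + 27.9 + 47.3
Sum = 293.5 mm
Mean = 293.5 / 8 = 36.69 mm

36.69 mm


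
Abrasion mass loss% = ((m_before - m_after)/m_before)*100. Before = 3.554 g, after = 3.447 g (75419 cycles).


Formula: Mass loss% = ((m_before - m_after) / m_before) * 100
Step 1: Mass loss = 3.554 - 3.447 = 0.107 g
Step 2: Ratio = 0.107 / 3.554 = 0.0301069
Step 3: Mass loss% = 0.0301069 * 100 = 3.01069% ≈ 3.01%

3.01%


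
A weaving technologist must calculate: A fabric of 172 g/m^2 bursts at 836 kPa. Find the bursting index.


Formula: Bursting Index = Bursting Strength / Fabric GSM
BI = 836 kPa / 172 g/m^2
BI = 4.860 kPa/(g/m^2)

4.860 kPa/(g/m^2)


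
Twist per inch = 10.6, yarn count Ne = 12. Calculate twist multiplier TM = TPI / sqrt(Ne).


Formula: TM = TPI / sqrt(Ne)
Step 1: sqrt(Ne) = sqrt(12) = 3.4641
Step 2: TM = 10.6 / 3.4641 = 3.06

3.06 TM


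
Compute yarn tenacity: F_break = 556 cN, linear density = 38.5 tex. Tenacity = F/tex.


Formula: Tenacity = Breaking force / Linear density
Tenacity = 556 cN / 38.5 tex
Tenacity = 14.44 cN/tex

14.44 cN/tex


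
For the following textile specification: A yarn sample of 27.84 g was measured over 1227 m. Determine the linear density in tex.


Formula: Tex = (mass_g / length_m) * 1000
Substituting: Tex = (27.84 / 1227) * 1000
Intermediate: 27.84 / 1227 = 0.02268949 g/m
Tex = 0.02268949 * 1000 = 22.69 tex

22.69 tex


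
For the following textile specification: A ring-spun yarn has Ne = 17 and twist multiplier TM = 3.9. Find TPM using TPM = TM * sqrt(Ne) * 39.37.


Formula: TPM = TM * sqrt(Ne) * 39.37
Step 1: sqrt(Ne) = sqrt(17) = 4.1231
Step 2: TM * sqrt(Ne) = 3.9 * 4.1231 = 16.0801
Step 3: TPM = 16.0801 * 39.37 = 633 twists/m

633 twists/m


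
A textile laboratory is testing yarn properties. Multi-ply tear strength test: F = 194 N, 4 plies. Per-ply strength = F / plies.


Formula: Per-ply strength = Total force / Number of plies
Per-ply = 194 N / 4
Per-ply = 48.5 N

48.5 N


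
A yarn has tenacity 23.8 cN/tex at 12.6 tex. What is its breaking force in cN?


Formula: Breaking force = Tenacity * Linear density
F = 23.8 cN/tex * 12.6 tex
F = 299.88 cN

299.88 cN


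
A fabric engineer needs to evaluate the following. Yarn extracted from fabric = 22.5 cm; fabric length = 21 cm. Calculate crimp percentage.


Formula: Crimp% = ((L_yarn - L_fabric) / L_fabric) * 100
Step 1: Extension = 22.5 - 21 = 1.5 cm
Step 2: Crimp% = (1.5 / 21) * 100
Step 3: Crimp% = 0.071429 * 100 = 7.1429% ≈ 7.1%

7.1%


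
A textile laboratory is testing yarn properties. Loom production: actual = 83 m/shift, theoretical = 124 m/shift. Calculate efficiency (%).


Formula: Efficiency% = (Actual output / Theoretical output) * 100
Efficiency% = (83 / 124) * 100
Efficiency% = 0.669355 * 100 = 66.9355% ≈ 66.9%

66.9%


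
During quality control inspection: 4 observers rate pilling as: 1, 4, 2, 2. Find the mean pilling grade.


Formula: Mean = sum / count
Sum = 1 + 4 + 2 + 2 = 9
Mean = 9 / 4 = 2.3

2.3


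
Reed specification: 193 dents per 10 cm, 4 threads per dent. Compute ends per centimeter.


Formula: EPC = (dents per 10 cm * ends per dent) / 10
Step 1: Total ends per 10 cm = 193 * 4 = 772
Step 2: EPC = 772 / 10 = 77.2 ends/cm

77.2 ends/cm


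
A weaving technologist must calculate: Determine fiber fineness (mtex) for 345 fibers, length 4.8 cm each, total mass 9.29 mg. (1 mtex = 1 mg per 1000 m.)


Formula: fineness (mtex) = mass (mg) / total length (km) = (mass_mg / total_length_m) * 1000
Step 1: Convert fiber length: 4.8 cm = 0.048 m
Step 2: Total fiber length = 345 * 0.048 = 16.56 m
Step 3: Linear density = 9.29 mg / 16.56 m = 0.5610 mg/m
Step 4: fineness = 0.5610 * 1000 = 561.0 mtex

561.0 mtex


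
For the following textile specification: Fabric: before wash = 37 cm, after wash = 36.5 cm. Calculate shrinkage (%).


Formula: Shrinkage% = ((L_before - L_after) / L_before) * 100
Step 1: Shrinkage = 37 - 36.5 = 0.5 cm
Step 2: Shrinkage% = (0.5 / 37) * 100
Step 3: Shrinkage% = 0.013514 * 100 = 1.3514% ≈ 1.4%

1.4%


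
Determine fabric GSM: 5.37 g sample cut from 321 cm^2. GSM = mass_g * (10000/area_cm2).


Formula: GSM = mass_g / area_m2
Step 1: Convert area: 321 cm^2 = 321 / 10000 = 0.0321 m^2
Step 2: GSM = 5.37 g / 0.0321 m^2 = 167.3 g/m^2

167.3 g/m^2


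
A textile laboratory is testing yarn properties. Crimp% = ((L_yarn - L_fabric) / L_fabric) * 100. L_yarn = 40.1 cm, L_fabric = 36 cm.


Formula: Crimp% = ((L_yarn - L_fabric) / L_fabric) * 100
Step 1: Extension = 40.1 - 36 = 4.1 cm
Step 2: Crimp% = (4.1 / 36) * 100
Step 3: Crimp% = 0.113889 * 100 = 11.3889% ≈ 11.4%

11.4%


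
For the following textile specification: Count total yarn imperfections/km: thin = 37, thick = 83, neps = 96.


Formula: Total = thin places + thick places + neps
Total = 37 + 83 + 96
Total = 216 imperfections/km

216 imperfections/km


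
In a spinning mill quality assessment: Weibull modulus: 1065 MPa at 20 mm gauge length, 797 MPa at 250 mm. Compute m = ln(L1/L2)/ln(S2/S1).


Formula: m = ln(L1/L2) / ln(S2/S1)
Step 1: ln(L1/L2) = ln(20/250) = -2.52573
Step 2: S2/S1 = 797/1065 = 0.74836
Step 3: ln(S2/S1) = ln(0.74836) = -0.28987
Step 4: m = -2.52573 / -0.28987 = 8.71

8.71 (Weibull m)


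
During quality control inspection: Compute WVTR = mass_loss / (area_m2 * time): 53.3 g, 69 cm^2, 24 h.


Formula: WVTR = mass_loss / (area * time)
Step 1: Convert area: 69 cm^2 = 0.0069 m^2
Step 2: WVTR = 53.3 g / (0.0069 m^2 * 24 h)
Step 3: WVTR = 53.3 / 0.1656 = 321.9 g/m^2/h

321.9 g/m^2/h


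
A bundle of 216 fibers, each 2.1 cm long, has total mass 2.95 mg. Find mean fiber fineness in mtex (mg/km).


Formula: fineness (mtex) = mass (mg) / total length (km) = (mass_mg / total_length_m) * 1000
Step 1: Convert fiber length: 2.1 cm = 0.021 m
Step 2: Total fiber length = 216 * 0.021 = 4.536 m
Step 3: Linear density = 2.95 mg / 4.536 m = 0.6504 mg/m
Step 4: fineness = 0.6504 * 1000 = 650.4 mtex

650.4 mtex


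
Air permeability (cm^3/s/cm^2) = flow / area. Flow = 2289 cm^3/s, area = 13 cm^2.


Formula: Air Permeability = Airflow / Test Area
AP = 2289 cm^3/s / 13 cm^2
AP = 176.1 cm^3/s/cm^2

176.1 cm^3/s/cm^2


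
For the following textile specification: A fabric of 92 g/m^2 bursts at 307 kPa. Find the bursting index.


Formula: Bursting Index = Bursting Strength / Fabric GSM
BI = 307 kPa / 92 g/m^2
BI = 3.337 kPa/(g/m^2)

3.337 kPa/(g/m^2)


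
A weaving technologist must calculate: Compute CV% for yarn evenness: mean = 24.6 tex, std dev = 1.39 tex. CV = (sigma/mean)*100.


Formula: CV% = (standard deviation / mean) * 100
Step 1: Ratio = 1.39 / 24.6 = 0.056504
Step 2: CV% = 0.056504 * 100 = 5.6504% ≈ 5.7%

5.7%


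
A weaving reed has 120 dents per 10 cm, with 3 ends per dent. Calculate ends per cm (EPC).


Formula: EPC = (dents per 10 cm * ends per dent) / 10
Step 1: Total ends per 10 cm = 120 * 3 = 360
Step 2: EPC = 360 / 10 = 36.0 ends/cm

36.0 ends/cm


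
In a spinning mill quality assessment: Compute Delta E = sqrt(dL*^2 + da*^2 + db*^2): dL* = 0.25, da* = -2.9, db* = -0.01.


Formula: Delta E = sqrt(dL*^2 + da*^2 + db*^2)
Step 1: dL*^2 = 0.25^2 = 0.0625
Step 2: da*^2 = (-2.9)^2 = 8.41
Step 3: db*^2 = (-0.01)^2 = 0.0001
Step 4: Sum = 0.0625 + 8.41 + 0.0001 = 8.4726
Step 5: Delta E = sqrt(8.4726) = 2.91

2.91 Delta E


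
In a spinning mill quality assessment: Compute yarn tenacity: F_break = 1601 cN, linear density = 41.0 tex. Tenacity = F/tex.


Formula: Tenacity = Breaking force / Linear density
Tenacity = 1601 cN / 41.0 tex
Tenacity = 39.05 cN/tex

39.05 cN/tex


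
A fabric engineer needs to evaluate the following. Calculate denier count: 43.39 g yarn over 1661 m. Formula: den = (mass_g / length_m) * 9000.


Formula: den = (mass_g / length_m) * 9000
Substituting: den = (43.39 / 1661) * 9000
Intermediate: 43.39 / 1661 = 0.02612282 g/m
den = 0.02612282 * 9000 = 235.1 denier

235.1 denier


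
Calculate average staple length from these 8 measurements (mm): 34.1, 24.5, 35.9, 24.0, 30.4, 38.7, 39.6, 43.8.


Formula: Mean = sum of lengths / count
Sum = 34.1 + 24.5 + 35.9 + 24.0 + 30.4 + 38.7 + 39.6 + 43.8
Sum = 271.0 mm
Mean = 271.0 / 8 = 33.88 mm

33.88 mm


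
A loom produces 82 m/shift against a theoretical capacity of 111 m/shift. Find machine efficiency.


Formula: Efficiency% = (Actual output / Theoretical output) * 100
Efficiency% = (82 / 111) * 100
Efficiency% = 0.738739 * 100 = 73.8739% ≈ 73.9%

73.9%
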